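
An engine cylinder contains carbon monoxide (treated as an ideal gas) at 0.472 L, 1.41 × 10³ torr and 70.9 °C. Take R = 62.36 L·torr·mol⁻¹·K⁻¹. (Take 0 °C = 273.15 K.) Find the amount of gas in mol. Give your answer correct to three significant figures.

n ≈ 0.0310 mol

Convert: T = 344.05 K.
PV = nRT ⇒ n = PV/(RT) = (1.41e+03 × 0.472) / (62.36 × 344.05)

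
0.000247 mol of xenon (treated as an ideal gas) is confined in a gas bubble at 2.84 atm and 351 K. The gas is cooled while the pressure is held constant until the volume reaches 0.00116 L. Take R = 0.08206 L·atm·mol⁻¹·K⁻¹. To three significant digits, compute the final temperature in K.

T₂ ≈ 163 K

From PV = nRT: V₁ = nRT₁/P₁ = 0.002505 L.
Isobaric, so V/T is constant: P₂ = P₁; T₂ = T₁·(V₂/V₁) = 162.5 K.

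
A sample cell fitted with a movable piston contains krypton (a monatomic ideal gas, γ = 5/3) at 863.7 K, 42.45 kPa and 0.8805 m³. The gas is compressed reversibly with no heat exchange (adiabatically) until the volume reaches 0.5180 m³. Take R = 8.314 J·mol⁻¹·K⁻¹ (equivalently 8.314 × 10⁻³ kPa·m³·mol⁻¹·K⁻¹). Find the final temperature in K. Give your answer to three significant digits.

T₂ ≈ 1.23e+03 K

Reversible adiabatic, γ = 5/3: T₂ = T₁·(V₁/V₂)^(γ−1) = 1230 K; P₂ = P₁·(V₁/V₂)^γ = 102.8 kPa.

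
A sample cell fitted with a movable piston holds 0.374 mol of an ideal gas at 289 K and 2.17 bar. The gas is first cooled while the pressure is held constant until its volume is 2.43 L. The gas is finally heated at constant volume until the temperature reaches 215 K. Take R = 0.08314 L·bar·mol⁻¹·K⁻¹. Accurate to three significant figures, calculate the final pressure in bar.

From PV = nRT: V₁ = nRT₁/P₁ = 4.141 L.
P constant ⇒ V ∝ T: P₂ = P₁; T₂ = T₁·(V₂/V₁) = 169.6 K.
Isochoric, so P/T is constant: V₃ = V₂; P₃ = P₂·(T₃/T₂) = 2.751 bar.

P₃ ≈ 2.75 bar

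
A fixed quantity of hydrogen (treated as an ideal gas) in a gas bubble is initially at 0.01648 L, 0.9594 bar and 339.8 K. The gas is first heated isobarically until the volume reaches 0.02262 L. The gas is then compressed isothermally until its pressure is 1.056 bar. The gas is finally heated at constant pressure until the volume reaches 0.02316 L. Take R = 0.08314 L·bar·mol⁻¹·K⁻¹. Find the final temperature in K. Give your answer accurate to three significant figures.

T₄ ≈ 526 K

P constant ⇒ V ∝ T: P₂ = P₁; T₂ = T₁·(V₂/V₁) = 466.4 K.
Isothermal, so P V is constant: T₃ = T₂; V₃ = V₂·(P₂/P₃) = 0.02055 L.
P constant ⇒ V ∝ T: P₄ = P₃; T₄ = T₃·(V₄/V₃) = 525.6 K.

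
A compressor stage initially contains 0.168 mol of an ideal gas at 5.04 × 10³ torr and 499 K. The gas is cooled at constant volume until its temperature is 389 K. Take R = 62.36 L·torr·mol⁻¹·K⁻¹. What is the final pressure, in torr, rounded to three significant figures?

From PV = nRT: V₁ = nRT₁/P₁ = 1.037 L.
Isochoric, so P/T is constant: V₂ = V₁; P₂ = P₁·(T₂/T₁) = 3929 torr.

P₂ ≈ 3.93e+03 torr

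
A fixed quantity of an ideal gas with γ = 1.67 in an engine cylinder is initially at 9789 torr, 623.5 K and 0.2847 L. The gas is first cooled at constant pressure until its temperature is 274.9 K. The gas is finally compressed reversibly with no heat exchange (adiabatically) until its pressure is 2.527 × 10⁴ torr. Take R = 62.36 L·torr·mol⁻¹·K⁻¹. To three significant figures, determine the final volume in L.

Isobaric, so V/T is constant: P₂ = P₁; V₂ = V₁·(T₂/T₁) = 0.1255 L.
Reversible adiabatic, γ = 1.67: T₃ = T₂·(P₃/P₂)^((γ−1)/γ) = 402.2 K; V₃ = V₂·(P₂/P₃)^(1/γ) = 0.07114 L.

V₃ ≈ 0.0711 L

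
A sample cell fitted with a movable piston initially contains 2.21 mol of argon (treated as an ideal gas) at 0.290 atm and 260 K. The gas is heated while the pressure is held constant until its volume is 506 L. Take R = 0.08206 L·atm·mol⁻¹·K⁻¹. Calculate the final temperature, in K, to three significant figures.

From PV = nRT: V₁ = nRT₁/P₁ = 162.6 L.
Isobaric, so V/T is constant: P₂ = P₁; T₂ = T₁·(V₂/V₁) = 809.1 K.

T₂ ≈ 809 K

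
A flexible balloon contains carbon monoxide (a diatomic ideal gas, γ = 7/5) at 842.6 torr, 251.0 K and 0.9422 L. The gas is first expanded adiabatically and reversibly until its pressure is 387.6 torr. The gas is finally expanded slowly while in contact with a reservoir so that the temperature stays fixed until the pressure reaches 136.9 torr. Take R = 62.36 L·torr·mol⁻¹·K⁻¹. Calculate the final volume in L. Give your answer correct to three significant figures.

Reversible adiabatic, γ = 7/5: T₂ = T₁·(P₂/P₁)^((γ−1)/γ) = 201.1 K; V₂ = V₁·(P₁/P₂)^(1/γ) = 1.641 L.
Isothermal, so P V is constant: T₃ = T₂; V₃ = V₂·(P₂/P₃) = 4.645 L.

V₃ ≈ 4.65 L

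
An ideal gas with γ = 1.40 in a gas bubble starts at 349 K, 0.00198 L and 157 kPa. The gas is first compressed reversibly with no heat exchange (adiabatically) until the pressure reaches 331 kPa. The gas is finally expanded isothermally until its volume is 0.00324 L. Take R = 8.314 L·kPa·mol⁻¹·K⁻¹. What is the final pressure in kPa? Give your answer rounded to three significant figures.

Reversible adiabatic, γ = 1.40: T₂ = T₁·(P₂/P₁)^((γ−1)/γ) = 431.9 K; V₂ = V₁·(P₁/P₂)^(1/γ) = 0.001162 L.
T constant ⇒ Boyle's law P V = const: T₃ = T₂; P₃ = P₂·(V₂/V₃) = 118.7 kPa.

P₃ ≈ 119 kPa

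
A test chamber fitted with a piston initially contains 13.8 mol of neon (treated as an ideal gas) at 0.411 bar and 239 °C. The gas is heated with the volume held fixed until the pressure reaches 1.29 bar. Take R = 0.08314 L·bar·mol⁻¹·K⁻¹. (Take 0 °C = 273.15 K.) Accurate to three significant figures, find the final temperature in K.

Convert: T₁ = 512.1 K.
From PV = nRT: V₁ = nRT₁/P₁ = 1430 L.
V constant ⇒ P ∝ T: V₂ = V₁; T₂ = T₁·(P₂/P₁) = 1607 K.

T₂ ≈ 1.61e+03 K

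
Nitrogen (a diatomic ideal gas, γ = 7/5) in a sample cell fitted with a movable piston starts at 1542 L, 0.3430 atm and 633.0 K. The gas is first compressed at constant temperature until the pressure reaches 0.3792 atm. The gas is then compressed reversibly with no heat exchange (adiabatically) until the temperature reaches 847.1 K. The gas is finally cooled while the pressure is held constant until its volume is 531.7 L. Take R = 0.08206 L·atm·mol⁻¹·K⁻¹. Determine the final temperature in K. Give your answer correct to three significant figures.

Isothermal, so P V is constant: T₂ = T₁; V₂ = V₁·(P₁/P₂) = 1395 L.
Adiabatic (γ = 7/5), T V^(γ−1) and P V^γ constant: P₃ = P₂·(T₃/T₂)^(γ/(γ−1)) = 1.051 atm; V₃ = V₂·(T₂/T₃)^(1/(γ−1)) = 673.3 L.
P constant ⇒ V ∝ T: P₄ = P₃; T₄ = T₃·(V₄/V₃) = 669.0 K.

T₄ ≈ 669 K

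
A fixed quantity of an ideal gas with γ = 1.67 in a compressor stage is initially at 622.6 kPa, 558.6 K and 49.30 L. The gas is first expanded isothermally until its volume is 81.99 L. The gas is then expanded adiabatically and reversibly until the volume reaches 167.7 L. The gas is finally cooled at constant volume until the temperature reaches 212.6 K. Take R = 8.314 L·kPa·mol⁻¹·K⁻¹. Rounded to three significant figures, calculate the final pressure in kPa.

Isothermal, so P V is constant: T₂ = T₁; P₂ = P₁·(V₁/V₂) = 374.4 kPa.
Adiabatic (γ = 1.67), T V^(γ−1) and P V^γ constant: T₃ = T₂·(V₂/V₃)^(γ−1) = 345.8 K; P₃ = P₂·(V₂/V₃)^γ = 113.3 kPa.
V constant ⇒ P ∝ T: V₄ = V₃; P₄ = P₃·(T₄/T₃) = 69.66 kPa.

P₄ ≈ 69.7 kPa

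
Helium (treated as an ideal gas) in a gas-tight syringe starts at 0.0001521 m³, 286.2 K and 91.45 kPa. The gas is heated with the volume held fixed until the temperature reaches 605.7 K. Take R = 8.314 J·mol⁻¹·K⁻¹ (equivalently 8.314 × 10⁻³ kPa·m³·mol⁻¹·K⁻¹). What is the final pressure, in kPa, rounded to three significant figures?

P₂ ≈ 194 kPa

V constant ⇒ P ∝ T: V₂ = V₁; P₂ = P₁·(T₂/T₁) = 193.5 kPa.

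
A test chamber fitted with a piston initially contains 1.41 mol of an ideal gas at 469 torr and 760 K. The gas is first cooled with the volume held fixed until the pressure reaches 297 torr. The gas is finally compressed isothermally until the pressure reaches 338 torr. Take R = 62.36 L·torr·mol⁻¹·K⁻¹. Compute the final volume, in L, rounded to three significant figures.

From PV = nRT: V₁ = nRT₁/P₁ = 142.5 L.
V constant ⇒ P ∝ T: V₂ = V₁; T₂ = T₁·(P₂/P₁) = 481.3 K.
T constant ⇒ Boyle's law P V = const: T₃ = T₂; V₃ = V₂·(P₂/P₃) = 125.2 L.

V₃ ≈ 125 L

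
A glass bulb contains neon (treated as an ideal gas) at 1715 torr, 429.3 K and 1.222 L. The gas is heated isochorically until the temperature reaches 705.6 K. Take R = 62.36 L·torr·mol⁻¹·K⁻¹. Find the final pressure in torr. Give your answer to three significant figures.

P₂ ≈ 2.82e+03 torr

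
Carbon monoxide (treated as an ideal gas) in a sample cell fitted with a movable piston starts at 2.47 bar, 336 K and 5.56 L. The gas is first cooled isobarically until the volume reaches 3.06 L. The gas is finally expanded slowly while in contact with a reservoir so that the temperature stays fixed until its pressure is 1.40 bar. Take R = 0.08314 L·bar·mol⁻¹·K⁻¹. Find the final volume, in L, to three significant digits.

V₃ ≈ 5.40 L

P constant ⇒ V ∝ T: P₂ = P₁; T₂ = T₁·(V₂/V₁) = 184.9 K.
T constant ⇒ Boyle's law P V = const: T₃ = T₂; V₃ = V₂·(P₂/P₃) = 5.399 L.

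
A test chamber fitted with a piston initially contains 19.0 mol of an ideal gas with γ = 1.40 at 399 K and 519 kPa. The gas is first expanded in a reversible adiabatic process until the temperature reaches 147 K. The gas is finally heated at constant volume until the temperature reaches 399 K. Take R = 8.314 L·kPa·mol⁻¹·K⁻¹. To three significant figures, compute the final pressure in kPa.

From PV = nRT: V₁ = nRT₁/P₁ = 121.4 L.
Adiabatic (γ = 1.40), T V^(γ−1) and P V^γ constant: P₂ = P₁·(T₂/T₁)^(γ/(γ−1)) = 15.75 kPa; V₂ = V₁·(T₁/T₂)^(1/(γ−1)) = 1474 L.
Isochoric, so P/T is constant: V₃ = V₂; P₃ = P₂·(T₃/T₂) = 42.76 kPa.

P₃ ≈ 42.8 kPa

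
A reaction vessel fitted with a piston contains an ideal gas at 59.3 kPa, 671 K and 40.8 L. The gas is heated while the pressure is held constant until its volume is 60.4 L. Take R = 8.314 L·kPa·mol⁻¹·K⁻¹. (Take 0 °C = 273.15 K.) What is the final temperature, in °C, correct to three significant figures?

P constant ⇒ V ∝ T: P₂ = P₁; T₂ = T₁·(V₂/V₁) = 993.3 K.

T₂ ≈ 720 °C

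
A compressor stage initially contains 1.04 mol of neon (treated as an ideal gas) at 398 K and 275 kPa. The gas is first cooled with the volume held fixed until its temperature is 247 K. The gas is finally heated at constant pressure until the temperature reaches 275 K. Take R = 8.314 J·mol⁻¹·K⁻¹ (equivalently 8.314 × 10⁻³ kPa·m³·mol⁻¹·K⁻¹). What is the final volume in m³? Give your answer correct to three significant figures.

From PV = nRT: V₁ = nRT₁/P₁ = 0.01251 m³.
V constant ⇒ P ∝ T: V₂ = V₁; P₂ = P₁·(T₂/T₁) = 170.7 kPa.
P constant ⇒ V ∝ T: P₃ = P₂; V₃ = V₂·(T₃/T₂) = 0.01393 m³.

V₃ ≈ 0.0139 m³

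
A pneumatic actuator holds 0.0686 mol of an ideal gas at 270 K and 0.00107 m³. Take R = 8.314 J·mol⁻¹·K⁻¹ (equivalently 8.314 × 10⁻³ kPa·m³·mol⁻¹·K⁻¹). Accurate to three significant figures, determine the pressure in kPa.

P ≈ 144 kPa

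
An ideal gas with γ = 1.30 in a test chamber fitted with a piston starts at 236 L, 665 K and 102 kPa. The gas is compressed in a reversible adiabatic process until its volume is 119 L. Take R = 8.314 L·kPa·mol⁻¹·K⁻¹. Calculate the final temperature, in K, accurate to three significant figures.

T₂ ≈ 817 K

Adiabatic (γ = 1.30), T V^(γ−1) and P V^γ constant: T₂ = T₁·(V₁/V₂)^(γ−1) = 816.6 K; P₂ = P₁·(V₁/V₂)^γ = 248.4 kPa.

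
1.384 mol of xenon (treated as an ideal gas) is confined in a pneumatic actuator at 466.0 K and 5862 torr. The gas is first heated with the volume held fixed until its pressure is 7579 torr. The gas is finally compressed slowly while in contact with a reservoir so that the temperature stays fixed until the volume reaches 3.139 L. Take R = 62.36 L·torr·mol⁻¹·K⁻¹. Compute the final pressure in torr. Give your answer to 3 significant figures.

P₃ ≈ 1.66e+04 torr

From PV = nRT: V₁ = nRT₁/P₁ = 6.861 L.
V constant ⇒ P ∝ T: V₂ = V₁; T₂ = T₁·(P₂/P₁) = 602.5 K.
T constant ⇒ Boyle's law P V = const: T₃ = T₂; P₃ = P₂·(V₂/V₃) = 1.657e+04 torr.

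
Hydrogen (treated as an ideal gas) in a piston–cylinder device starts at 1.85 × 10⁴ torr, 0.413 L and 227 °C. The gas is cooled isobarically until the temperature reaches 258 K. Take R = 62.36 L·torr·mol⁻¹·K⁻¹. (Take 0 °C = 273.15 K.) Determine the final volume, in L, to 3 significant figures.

V₂ ≈ 0.213 L

Convert: T₁ = 500.1 K.
P constant ⇒ V ∝ T: P₂ = P₁; V₂ = V₁·(T₂/T₁) = 0.2130 L.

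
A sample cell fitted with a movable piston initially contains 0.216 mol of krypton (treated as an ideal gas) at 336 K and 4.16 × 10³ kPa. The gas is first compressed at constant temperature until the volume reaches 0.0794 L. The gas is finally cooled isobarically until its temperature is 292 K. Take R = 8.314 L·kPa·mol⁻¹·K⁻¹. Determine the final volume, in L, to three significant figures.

From PV = nRT: V₁ = nRT₁/P₁ = 0.1450 L.
Isothermal, so P V is constant: T₂ = T₁; P₂ = P₁·(V₁/V₂) = 7599 kPa.
Isobaric, so V/T is constant: P₃ = P₂; V₃ = V₂·(T₃/T₂) = 0.06900 L.

V₃ ≈ 0.0690 L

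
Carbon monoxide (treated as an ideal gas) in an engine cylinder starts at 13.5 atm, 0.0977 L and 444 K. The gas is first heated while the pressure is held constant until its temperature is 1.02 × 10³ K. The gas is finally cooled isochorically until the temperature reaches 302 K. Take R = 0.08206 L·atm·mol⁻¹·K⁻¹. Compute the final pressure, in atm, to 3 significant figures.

P constant ⇒ V ∝ T: P₂ = P₁; V₂ = V₁·(T₂/T₁) = 0.2244 L.
Isochoric, so P/T is constant: V₃ = V₂; P₃ = P₂·(T₃/T₂) = 3.997 atm.

P₃ ≈ 4.00 atm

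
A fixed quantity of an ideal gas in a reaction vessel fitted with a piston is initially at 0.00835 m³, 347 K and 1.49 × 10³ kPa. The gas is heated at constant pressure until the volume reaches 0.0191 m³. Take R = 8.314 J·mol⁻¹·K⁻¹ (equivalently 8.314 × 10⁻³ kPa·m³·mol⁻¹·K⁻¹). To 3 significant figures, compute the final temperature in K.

T₂ ≈ 794 K

Isobaric, so V/T is constant: P₂ = P₁; T₂ = T₁·(V₂/V₁) = 793.7 K.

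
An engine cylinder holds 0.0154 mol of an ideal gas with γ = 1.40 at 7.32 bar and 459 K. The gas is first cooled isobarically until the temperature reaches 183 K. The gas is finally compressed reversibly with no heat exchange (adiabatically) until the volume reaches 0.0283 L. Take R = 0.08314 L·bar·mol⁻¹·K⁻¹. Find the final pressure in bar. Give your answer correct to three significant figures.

P₃ ≈ 8.70 bar

From PV = nRT: V₁ = nRT₁/P₁ = 0.08028 L.
P constant ⇒ V ∝ T: P₂ = P₁; V₂ = V₁·(T₂/T₁) = 0.03201 L.
Reversible adiabatic, γ = 1.40: T₃ = T₂·(V₂/V₃)^(γ−1) = 192.2 K; P₃ = P₂·(V₂/V₃)^γ = 8.697 bar.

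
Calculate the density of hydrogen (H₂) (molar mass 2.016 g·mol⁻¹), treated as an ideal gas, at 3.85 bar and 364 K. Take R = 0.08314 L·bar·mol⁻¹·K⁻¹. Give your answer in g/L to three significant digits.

ρ ≈ 0.256 g/L

ρ = PM/(RT) = (3.85 × 2.016) / (0.08314 × 364.0)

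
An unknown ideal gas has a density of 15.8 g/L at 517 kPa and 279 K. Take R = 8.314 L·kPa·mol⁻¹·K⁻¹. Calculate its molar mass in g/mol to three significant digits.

ρ = PM/(RT) ⇒ M = ρRT/P = (15.8 × 8.314 × 279.0) / 517

M ≈ 70.9 g/mol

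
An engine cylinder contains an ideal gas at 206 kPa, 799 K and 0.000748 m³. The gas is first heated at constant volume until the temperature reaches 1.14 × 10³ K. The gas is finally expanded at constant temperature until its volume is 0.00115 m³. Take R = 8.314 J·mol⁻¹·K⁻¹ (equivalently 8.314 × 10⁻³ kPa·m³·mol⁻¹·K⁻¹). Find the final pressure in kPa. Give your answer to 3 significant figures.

Isochoric, so P/T is constant: V₂ = V₁; P₂ = P₁·(T₂/T₁) = 293.9 kPa.
T constant ⇒ Boyle's law P V = const: T₃ = T₂; P₃ = P₂·(V₂/V₃) = 191.2 kPa.

P₃ ≈ 191 kPa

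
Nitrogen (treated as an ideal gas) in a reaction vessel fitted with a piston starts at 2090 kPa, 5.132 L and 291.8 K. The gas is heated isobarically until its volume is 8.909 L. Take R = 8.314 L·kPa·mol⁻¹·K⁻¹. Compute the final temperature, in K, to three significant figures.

P constant ⇒ V ∝ T: P₂ = P₁; T₂ = T₁·(V₂/V₁) = 506.6 K.

T₂ ≈ 507 K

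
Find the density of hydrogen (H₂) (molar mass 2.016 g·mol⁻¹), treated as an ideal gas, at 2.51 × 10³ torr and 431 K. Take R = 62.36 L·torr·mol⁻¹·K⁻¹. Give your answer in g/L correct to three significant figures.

ρ ≈ 0.188 g/L

ρ = PM/(RT) = (2.51e+03 × 2.016) / (62.36 × 431.0)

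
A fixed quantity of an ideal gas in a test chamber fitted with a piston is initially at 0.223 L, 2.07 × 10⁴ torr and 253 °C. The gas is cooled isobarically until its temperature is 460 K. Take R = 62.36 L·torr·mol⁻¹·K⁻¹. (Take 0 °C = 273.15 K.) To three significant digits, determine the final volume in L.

Convert: T₁ = 526.1 K.
P constant ⇒ V ∝ T: P₂ = P₁; V₂ = V₁·(T₂/T₁) = 0.1950 L.

V₂ ≈ 0.195 L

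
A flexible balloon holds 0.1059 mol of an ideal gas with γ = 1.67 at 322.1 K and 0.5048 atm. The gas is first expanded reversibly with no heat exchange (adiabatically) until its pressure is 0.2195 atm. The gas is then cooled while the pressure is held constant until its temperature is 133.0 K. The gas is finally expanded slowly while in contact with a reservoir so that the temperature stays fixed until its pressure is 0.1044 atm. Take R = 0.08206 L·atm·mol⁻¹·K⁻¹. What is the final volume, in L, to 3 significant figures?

V₄ ≈ 11.1 L

From PV = nRT: V₁ = nRT₁/P₁ = 5.545 L.
Adiabatic (γ = 1.67), T V^(γ−1) and P V^γ constant: T₂ = T₁·(P₂/P₁)^((γ−1)/γ) = 230.6 K; V₂ = V₁·(P₁/P₂)^(1/γ) = 9.130 L.
P constant ⇒ V ∝ T: P₃ = P₂; V₃ = V₂·(T₃/T₂) = 5.266 L.
T constant ⇒ Boyle's law P V = const: T₄ = T₃; V₄ = V₃·(P₃/P₄) = 11.07 L.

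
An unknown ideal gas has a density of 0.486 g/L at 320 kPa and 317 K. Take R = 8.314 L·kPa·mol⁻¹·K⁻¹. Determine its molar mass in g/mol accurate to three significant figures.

M ≈ 4.00 g/mol

ρ = PM/(RT) ⇒ M = ρRT/P = (0.486 × 8.314 × 317.0) / 320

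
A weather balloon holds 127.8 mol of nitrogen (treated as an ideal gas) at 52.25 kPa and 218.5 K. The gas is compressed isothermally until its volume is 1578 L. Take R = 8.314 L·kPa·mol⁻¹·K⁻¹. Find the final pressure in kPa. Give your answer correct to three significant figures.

From PV = nRT: V₁ = nRT₁/P₁ = 4443 L.
T constant ⇒ Boyle's law P V = const: T₂ = T₁; P₂ = P₁·(V₁/V₂) = 147.1 kPa.

P₂ ≈ 147 kPa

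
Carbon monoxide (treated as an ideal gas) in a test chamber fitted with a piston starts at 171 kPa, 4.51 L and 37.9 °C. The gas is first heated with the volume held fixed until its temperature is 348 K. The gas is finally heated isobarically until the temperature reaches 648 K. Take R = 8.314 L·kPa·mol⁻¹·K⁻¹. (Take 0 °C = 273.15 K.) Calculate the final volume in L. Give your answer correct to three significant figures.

V₃ ≈ 8.40 L

Convert: T₁ = 311.0 K.
Isochoric, so P/T is constant: V₂ = V₁; P₂ = P₁·(T₂/T₁) = 191.3 kPa.
P constant ⇒ V ∝ T: P₃ = P₂; V₃ = V₂·(T₃/T₂) = 8.398 L.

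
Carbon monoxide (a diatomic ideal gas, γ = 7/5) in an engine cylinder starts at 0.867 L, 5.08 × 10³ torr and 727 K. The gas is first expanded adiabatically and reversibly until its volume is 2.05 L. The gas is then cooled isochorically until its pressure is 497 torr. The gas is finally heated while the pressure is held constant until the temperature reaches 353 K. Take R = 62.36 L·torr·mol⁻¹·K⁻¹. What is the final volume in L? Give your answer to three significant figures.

Reversible adiabatic, γ = 7/5: T₂ = T₁·(V₁/V₂)^(γ−1) = 515.3 K; P₂ = P₁·(V₁/V₂)^γ = 1523 torr.
V constant ⇒ P ∝ T: V₃ = V₂; T₃ = T₂·(P₃/P₂) = 168.2 K.
Isobaric, so V/T is constant: P₄ = P₃; V₄ = V₃·(T₄/T₃) = 4.303 L.

V₄ ≈ 4.30 L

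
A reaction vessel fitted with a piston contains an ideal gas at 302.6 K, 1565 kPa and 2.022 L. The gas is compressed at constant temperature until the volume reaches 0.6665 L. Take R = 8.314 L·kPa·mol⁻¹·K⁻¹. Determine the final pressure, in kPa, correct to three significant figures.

Isothermal, so P V is constant: T₂ = T₁; P₂ = P₁·(V₁/V₂) = 4748 kPa.

P₂ ≈ 4.75e+03 kPa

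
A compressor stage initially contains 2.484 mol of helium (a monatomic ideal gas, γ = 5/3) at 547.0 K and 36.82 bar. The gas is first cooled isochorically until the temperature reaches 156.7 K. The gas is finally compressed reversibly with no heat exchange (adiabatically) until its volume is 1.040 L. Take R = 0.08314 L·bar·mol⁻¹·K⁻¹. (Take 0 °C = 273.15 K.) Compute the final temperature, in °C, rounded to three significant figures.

From PV = nRT: V₁ = nRT₁/P₁ = 3.068 L.
V constant ⇒ P ∝ T: V₂ = V₁; P₂ = P₁·(T₂/T₁) = 10.55 bar.
Reversible adiabatic, γ = 5/3: T₃ = T₂·(V₂/V₃)^(γ−1) = 322.3 K; P₃ = P₂·(V₂/V₃)^γ = 64.01 bar.

T₃ ≈ 49.2 °C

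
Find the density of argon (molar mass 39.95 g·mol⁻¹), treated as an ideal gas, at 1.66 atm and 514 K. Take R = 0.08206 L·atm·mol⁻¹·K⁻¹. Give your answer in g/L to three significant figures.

ρ ≈ 1.57 g/L

ρ = PM/(RT) = (1.66 × 39.95) / (0.08206 × 514.0)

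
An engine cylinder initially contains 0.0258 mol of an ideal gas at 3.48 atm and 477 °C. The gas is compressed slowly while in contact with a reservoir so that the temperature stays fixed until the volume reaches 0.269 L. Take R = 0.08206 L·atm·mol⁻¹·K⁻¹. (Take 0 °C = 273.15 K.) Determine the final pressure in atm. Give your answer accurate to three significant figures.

Convert: T₁ = 750.1 K.
From PV = nRT: V₁ = nRT₁/P₁ = 0.4564 L.
T constant ⇒ Boyle's law P V = const: T₂ = T₁; P₂ = P₁·(V₁/V₂) = 5.904 atm.

P₂ ≈ 5.90 atm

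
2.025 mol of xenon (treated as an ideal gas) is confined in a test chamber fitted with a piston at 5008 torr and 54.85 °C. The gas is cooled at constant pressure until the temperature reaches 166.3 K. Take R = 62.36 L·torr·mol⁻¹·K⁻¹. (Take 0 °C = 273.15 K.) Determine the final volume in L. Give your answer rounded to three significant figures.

Convert: T₁ = 328.0 K.
From PV = nRT: V₁ = nRT₁/P₁ = 8.271 L.
Isobaric, so V/T is constant: P₂ = P₁; V₂ = V₁·(T₂/T₁) = 4.193 L.

V₂ ≈ 4.19 L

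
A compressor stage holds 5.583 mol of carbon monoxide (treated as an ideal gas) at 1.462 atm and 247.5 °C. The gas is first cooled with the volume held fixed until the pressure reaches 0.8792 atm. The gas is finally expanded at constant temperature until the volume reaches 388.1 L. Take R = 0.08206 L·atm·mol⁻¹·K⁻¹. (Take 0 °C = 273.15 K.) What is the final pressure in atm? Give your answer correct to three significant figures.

Convert: T₁ = 520.6 K.
From PV = nRT: V₁ = nRT₁/P₁ = 163.2 L.
Isochoric, so P/T is constant: V₂ = V₁; T₂ = T₁·(P₂/P₁) = 313.1 K.
Isothermal, so P V is constant: T₃ = T₂; P₃ = P₂·(V₂/V₃) = 0.3696 atm.

P₃ ≈ 0.370 atm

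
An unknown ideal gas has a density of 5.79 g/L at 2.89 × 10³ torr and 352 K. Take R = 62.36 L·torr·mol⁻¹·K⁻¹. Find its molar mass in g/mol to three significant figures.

M ≈ 44.0 g/mol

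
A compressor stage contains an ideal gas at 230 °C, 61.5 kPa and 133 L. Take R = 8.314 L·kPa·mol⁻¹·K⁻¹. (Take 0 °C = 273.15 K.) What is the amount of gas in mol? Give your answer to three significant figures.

Convert: T = 503.15 K.
PV = nRT ⇒ n = PV/(RT) = (61.5 × 133) / (8.314 × 503.15)

n ≈ 1.96 mol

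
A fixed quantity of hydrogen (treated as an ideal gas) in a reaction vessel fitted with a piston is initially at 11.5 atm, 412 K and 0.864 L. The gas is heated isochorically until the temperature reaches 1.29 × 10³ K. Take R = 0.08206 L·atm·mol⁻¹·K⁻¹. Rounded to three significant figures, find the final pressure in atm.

V constant ⇒ P ∝ T: V₂ = V₁; P₂ = P₁·(T₂/T₁) = 36.01 atm.

P₂ ≈ 36.0 atm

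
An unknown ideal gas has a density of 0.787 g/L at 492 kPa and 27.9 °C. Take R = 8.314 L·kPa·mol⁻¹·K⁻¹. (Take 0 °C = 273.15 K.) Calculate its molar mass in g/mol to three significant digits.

M ≈ 4.00 g/mol

ρ = PM/(RT) ⇒ M = ρRT/P = (0.787 × 8.314 × 301.0) / 492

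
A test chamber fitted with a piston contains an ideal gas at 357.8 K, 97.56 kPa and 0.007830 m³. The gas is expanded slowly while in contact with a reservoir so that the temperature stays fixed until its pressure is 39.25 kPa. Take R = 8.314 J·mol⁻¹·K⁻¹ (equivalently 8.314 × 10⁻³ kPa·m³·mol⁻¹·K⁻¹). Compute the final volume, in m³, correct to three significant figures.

V₂ ≈ 0.0195 m³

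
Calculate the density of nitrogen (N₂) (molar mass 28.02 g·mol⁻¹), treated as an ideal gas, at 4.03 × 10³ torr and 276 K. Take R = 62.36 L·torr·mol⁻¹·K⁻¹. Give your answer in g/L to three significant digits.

ρ ≈ 6.56 g/L

ρ = PM/(RT) = (4.03e+03 × 28.02) / (62.36 × 276.0)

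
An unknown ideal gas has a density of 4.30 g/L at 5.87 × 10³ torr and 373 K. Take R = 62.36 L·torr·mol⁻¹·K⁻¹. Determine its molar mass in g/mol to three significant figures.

ρ = PM/(RT) ⇒ M = ρRT/P = (4.30 × 62.36 × 373.0) / 5.87e+03

M ≈ 17.0 g/mol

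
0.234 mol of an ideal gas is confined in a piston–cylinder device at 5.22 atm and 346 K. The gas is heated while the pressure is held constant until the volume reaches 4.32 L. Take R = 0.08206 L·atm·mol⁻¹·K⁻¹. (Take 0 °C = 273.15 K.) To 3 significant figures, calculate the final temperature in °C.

From PV = nRT: V₁ = nRT₁/P₁ = 1.273 L.
Isobaric, so V/T is constant: P₂ = P₁; T₂ = T₁·(V₂/V₁) = 1174 K.

T₂ ≈ 901 °C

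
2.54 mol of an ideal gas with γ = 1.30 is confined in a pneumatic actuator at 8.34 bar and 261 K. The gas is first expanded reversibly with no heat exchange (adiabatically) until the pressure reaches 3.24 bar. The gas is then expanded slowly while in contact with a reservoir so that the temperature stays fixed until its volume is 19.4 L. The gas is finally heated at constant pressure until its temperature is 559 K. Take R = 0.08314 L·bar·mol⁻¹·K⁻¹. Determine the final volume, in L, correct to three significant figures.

V₄ ≈ 51.7 L

From PV = nRT: V₁ = nRT₁/P₁ = 6.609 L.
Reversible adiabatic, γ = 1.30: T₂ = T₁·(P₂/P₁)^((γ−1)/γ) = 209.8 K; V₂ = V₁·(P₁/P₂)^(1/γ) = 13.68 L.
T constant ⇒ Boyle's law P V = const: T₃ = T₂; P₃ = P₂·(V₂/V₃) = 2.284 bar.
P constant ⇒ V ∝ T: P₄ = P₃; V₄ = V₃·(T₄/T₃) = 51.68 L.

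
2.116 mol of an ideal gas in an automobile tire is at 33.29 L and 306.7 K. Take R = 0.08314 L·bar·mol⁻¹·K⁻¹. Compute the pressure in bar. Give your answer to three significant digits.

P ≈ 1.62 bar

PV = nRT ⇒ P = nRT/V = (2.116 × 0.08314 × 306.7) / 33.29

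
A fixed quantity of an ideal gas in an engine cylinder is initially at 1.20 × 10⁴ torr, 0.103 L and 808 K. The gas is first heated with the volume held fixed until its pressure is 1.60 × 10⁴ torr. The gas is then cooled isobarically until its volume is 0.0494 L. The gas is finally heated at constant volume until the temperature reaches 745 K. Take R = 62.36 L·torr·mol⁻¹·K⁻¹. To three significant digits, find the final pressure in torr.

P₄ ≈ 2.31e+04 torr

V constant ⇒ P ∝ T: V₂ = V₁; T₂ = T₁·(P₂/P₁) = 1077 K.
P constant ⇒ V ∝ T: P₃ = P₂; T₃ = T₂·(V₃/V₂) = 516.7 K.
Isochoric, so P/T is constant: V₄ = V₃; P₄ = P₃·(T₄/T₃) = 2.307e+04 torr.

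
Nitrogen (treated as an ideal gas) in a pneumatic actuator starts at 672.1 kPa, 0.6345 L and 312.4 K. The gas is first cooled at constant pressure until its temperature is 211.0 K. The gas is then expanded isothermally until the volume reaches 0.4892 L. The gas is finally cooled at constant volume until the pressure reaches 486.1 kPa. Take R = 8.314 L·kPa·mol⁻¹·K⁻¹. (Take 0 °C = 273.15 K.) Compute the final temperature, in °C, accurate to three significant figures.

Isobaric, so V/T is constant: P₂ = P₁; V₂ = V₁·(T₂/T₁) = 0.4286 L.
Isothermal, so P V is constant: T₃ = T₂; P₃ = P₂·(V₂/V₃) = 588.8 kPa.
V constant ⇒ P ∝ T: V₄ = V₃; T₄ = T₃·(P₄/P₃) = 174.2 K.

T₄ ≈ -98.9 °C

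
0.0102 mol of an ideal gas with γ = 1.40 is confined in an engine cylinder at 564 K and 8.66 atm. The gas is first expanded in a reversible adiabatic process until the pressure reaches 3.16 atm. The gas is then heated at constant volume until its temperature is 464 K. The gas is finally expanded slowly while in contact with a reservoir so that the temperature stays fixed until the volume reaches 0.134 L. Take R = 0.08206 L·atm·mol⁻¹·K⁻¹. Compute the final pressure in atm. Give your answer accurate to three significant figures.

From PV = nRT: V₁ = nRT₁/P₁ = 0.05451 L.
Reversible adiabatic, γ = 1.40: T₂ = T₁·(P₂/P₁)^((γ−1)/γ) = 422.8 K; V₂ = V₁·(P₁/P₂)^(1/γ) = 0.1120 L.
Isochoric, so P/T is constant: V₃ = V₂; P₃ = P₂·(T₃/T₂) = 3.468 atm.
Isothermal, so P V is constant: T₄ = T₃; P₄ = P₃·(V₃/V₄) = 2.898 atm.

P₄ ≈ 2.90 atm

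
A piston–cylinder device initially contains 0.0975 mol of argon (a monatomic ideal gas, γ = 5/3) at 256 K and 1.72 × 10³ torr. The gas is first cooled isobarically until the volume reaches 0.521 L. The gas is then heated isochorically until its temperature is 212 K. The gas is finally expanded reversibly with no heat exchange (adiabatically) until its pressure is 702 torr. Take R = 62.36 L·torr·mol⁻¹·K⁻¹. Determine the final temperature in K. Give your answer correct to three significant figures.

T₄ ≈ 128 K

From PV = nRT: V₁ = nRT₁/P₁ = 0.9049 L.
P constant ⇒ V ∝ T: P₂ = P₁; T₂ = T₁·(V₂/V₁) = 147.4 K.
Isochoric, so P/T is constant: V₃ = V₂; P₃ = P₂·(T₃/T₂) = 2474 torr.
Reversible adiabatic, γ = 5/3: T₄ = T₃·(P₄/P₃)^((γ−1)/γ) = 128.1 K; V₄ = V₃·(P₃/P₄)^(1/γ) = 1.109 L.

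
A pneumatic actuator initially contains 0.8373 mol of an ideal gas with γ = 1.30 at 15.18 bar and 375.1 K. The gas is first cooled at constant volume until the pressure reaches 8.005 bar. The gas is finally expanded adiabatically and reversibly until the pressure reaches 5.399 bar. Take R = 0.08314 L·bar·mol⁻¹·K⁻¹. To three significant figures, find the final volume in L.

From PV = nRT: V₁ = nRT₁/P₁ = 1.720 L.
Isochoric, so P/T is constant: V₂ = V₁; T₂ = T₁·(P₂/P₁) = 197.8 K.
Reversible adiabatic, γ = 1.30: T₃ = T₂·(P₃/P₂)^((γ−1)/γ) = 180.6 K; V₃ = V₂·(P₂/P₃)^(1/γ) = 2.329 L.

V₃ ≈ 2.33 L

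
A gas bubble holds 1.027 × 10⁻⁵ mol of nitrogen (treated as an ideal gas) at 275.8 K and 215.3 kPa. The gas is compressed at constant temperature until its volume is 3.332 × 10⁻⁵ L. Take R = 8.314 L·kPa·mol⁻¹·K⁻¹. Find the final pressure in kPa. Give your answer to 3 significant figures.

From PV = nRT: V₁ = nRT₁/P₁ = 0.0001094 L.
Isothermal, so P V is constant: T₂ = T₁; P₂ = P₁·(V₁/V₂) = 706.8 kPa.

P₂ ≈ 707 kPa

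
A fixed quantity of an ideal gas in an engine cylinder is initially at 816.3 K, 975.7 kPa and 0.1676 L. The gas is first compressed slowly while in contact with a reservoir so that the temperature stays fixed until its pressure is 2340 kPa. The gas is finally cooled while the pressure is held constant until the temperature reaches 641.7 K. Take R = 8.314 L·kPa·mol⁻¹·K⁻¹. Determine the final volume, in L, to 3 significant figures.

V₃ ≈ 0.0549 L

Isothermal, so P V is constant: T₂ = T₁; V₂ = V₁·(P₁/P₂) = 0.06988 L.
Isobaric, so V/T is constant: P₃ = P₂; V₃ = V₂·(T₃/T₂) = 0.05494 L.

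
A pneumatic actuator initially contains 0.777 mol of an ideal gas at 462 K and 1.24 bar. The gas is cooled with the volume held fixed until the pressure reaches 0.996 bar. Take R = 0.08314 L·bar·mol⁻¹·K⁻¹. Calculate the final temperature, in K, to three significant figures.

T₂ ≈ 371 K

From PV = nRT: V₁ = nRT₁/P₁ = 24.07 L.
V constant ⇒ P ∝ T: V₂ = V₁; T₂ = T₁·(P₂/P₁) = 371.1 K.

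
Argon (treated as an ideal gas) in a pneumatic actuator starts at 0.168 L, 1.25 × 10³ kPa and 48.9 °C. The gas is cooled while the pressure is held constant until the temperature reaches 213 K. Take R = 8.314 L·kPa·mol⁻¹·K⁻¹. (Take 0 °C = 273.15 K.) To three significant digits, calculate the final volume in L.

Convert: T₁ = 322.0 K.
P constant ⇒ V ∝ T: P₂ = P₁; V₂ = V₁·(T₂/T₁) = 0.1111 L.

V₂ ≈ 0.111 L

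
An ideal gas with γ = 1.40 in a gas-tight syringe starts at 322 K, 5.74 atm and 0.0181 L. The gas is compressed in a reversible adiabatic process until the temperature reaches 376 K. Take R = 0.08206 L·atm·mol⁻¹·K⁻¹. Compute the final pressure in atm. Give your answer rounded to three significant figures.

Adiabatic (γ = 1.40), T V^(γ−1) and P V^γ constant: P₂ = P₁·(T₂/T₁)^(γ/(γ−1)) = 9.876 atm; V₂ = V₁·(T₁/T₂)^(1/(γ−1)) = 0.01228 L.

P₂ ≈ 9.88 atm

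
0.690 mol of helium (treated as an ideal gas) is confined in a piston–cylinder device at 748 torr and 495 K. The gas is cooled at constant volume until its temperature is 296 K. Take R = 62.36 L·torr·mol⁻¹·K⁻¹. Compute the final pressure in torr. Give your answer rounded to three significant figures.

From PV = nRT: V₁ = nRT₁/P₁ = 28.47 L.
V constant ⇒ P ∝ T: V₂ = V₁; P₂ = P₁·(T₂/T₁) = 447.3 torr.

P₂ ≈ 447 torr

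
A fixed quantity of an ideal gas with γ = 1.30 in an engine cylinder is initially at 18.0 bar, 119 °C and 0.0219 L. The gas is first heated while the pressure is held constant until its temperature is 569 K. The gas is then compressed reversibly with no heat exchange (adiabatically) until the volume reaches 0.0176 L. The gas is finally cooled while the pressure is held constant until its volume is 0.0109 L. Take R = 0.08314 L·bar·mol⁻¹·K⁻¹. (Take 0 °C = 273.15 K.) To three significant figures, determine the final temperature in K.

T₄ ≈ 421 K

Convert: T₁ = 392.1 K.
Isobaric, so V/T is constant: P₂ = P₁; V₂ = V₁·(T₂/T₁) = 0.03178 L.
Reversible adiabatic, γ = 1.30: T₃ = T₂·(V₂/V₃)^(γ−1) = 679.3 K; P₃ = P₂·(V₂/V₃)^γ = 38.80 bar.
Isobaric, so V/T is constant: P₄ = P₃; T₄ = T₃·(V₄/V₃) = 420.7 K.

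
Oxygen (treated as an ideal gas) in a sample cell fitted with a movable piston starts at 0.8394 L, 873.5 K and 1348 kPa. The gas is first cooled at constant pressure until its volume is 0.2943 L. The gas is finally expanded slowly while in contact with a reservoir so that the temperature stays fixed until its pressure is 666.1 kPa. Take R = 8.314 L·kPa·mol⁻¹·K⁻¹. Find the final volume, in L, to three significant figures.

V₃ ≈ 0.596 L

Isobaric, so V/T is constant: P₂ = P₁; T₂ = T₁·(V₂/V₁) = 306.3 K.
Isothermal, so P V is constant: T₃ = T₂; V₃ = V₂·(P₂/P₃) = 0.5956 L.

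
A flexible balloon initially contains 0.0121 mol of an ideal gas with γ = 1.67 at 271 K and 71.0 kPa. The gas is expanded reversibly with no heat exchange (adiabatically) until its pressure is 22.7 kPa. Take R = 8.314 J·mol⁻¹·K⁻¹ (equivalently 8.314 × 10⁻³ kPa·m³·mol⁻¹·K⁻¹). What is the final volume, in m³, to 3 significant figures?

V₂ ≈ 0.000760 m³

From PV = nRT: V₁ = nRT₁/P₁ = 0.0003840 m³.
Adiabatic (γ = 1.67), T V^(γ−1) and P V^γ constant: T₂ = T₁·(P₂/P₁)^((γ−1)/γ) = 171.5 K; V₂ = V₁·(P₁/P₂)^(1/γ) = 0.0007601 m³.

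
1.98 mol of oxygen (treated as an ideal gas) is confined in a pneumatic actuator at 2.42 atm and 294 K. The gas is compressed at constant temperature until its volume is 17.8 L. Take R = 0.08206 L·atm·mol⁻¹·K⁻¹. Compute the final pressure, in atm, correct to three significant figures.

P₂ ≈ 2.68 atm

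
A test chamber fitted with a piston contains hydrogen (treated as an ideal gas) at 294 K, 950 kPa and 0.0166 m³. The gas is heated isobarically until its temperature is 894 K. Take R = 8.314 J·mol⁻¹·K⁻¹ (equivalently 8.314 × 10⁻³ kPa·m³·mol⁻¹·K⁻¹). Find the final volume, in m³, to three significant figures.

Isobaric, so V/T is constant: P₂ = P₁; V₂ = V₁·(T₂/T₁) = 0.05048 m³.

V₂ ≈ 0.0505 m³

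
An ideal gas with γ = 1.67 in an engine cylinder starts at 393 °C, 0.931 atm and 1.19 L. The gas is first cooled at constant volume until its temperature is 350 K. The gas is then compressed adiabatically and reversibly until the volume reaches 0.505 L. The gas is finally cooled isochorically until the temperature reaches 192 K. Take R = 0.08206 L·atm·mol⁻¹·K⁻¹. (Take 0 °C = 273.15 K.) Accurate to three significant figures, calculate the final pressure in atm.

Convert: T₁ = 666.1 K.
Isochoric, so P/T is constant: V₂ = V₁; P₂ = P₁·(T₂/T₁) = 0.4892 atm.
Reversible adiabatic, γ = 1.67: T₃ = T₂·(V₂/V₃)^(γ−1) = 621.6 K; P₃ = P₂·(V₂/V₃)^γ = 2.047 atm.
Isochoric, so P/T is constant: V₄ = V₃; P₄ = P₃·(T₄/T₃) = 0.6323 atm.

P₄ ≈ 0.632 atm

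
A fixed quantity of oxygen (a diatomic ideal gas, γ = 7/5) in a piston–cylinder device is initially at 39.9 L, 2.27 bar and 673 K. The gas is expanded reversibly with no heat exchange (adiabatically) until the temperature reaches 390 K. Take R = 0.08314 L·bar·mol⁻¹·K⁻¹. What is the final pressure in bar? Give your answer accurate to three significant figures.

Adiabatic (γ = 7/5), T V^(γ−1) and P V^γ constant: P₂ = P₁·(T₂/T₁)^(γ/(γ−1)) = 0.3363 bar; V₂ = V₁·(T₁/T₂)^(1/(γ−1)) = 156.1 L.

P₂ ≈ 0.336 bar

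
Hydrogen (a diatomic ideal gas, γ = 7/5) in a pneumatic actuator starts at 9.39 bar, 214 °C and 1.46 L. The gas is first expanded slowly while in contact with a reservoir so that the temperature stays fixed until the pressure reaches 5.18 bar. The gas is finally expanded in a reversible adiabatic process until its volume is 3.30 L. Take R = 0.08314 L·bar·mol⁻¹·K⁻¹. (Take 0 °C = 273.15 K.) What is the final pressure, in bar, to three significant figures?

Convert: T₁ = 487.1 K.
T constant ⇒ Boyle's law P V = const: T₂ = T₁; V₂ = V₁·(P₁/P₂) = 2.647 L.
Reversible adiabatic, γ = 7/5: T₃ = T₂·(V₂/V₃)^(γ−1) = 446.0 K; P₃ = P₂·(V₂/V₃)^γ = 3.803 bar.

P₃ ≈ 3.80 bar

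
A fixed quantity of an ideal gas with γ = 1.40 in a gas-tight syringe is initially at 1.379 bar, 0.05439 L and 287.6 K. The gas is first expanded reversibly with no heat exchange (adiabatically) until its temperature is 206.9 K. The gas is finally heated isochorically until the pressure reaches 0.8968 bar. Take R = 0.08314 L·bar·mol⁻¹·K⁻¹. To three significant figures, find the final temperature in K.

T₃ ≈ 426 K

Reversible adiabatic, γ = 1.40: P₂ = P₁·(T₂/T₁)^(γ/(γ−1)) = 0.4355 bar; V₂ = V₁·(T₁/T₂)^(1/(γ−1)) = 0.1239 L.
Isochoric, so P/T is constant: V₃ = V₂; T₃ = T₂·(P₃/P₂) = 426.1 K.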